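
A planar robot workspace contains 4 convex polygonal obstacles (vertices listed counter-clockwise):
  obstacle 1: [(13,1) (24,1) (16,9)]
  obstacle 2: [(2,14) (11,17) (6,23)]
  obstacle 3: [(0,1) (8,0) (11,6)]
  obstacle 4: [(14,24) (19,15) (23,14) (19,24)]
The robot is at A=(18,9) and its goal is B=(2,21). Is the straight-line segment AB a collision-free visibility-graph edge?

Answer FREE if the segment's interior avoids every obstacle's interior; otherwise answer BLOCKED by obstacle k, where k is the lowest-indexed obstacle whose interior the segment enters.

BLOCKED by obstacle 2

Obstacle 1 [(13,1) (24,1) (16,9)]:
  edge (13,1)–(24,1): clear
  edge (24,1)–(16,9): clear
  edge (16,9)–(13,1): clear
  midpoint (10,15) outside
  → clear
Obstacle 2 [(2,14) (11,17) (6,23)]:
  edge (2,14)–(11,17): crosses AB
  edge (11,17)–(6,23): clear
  edge (6,23)–(2,14): crosses AB
  → BLOCKED
Obstacle 3 [(0,1) (8,0) (11,6)]:
  edge (0,1)–(8,0): clear
  edge (8,0)–(11,6): clear
  edge (11,6)–(0,1): clear
  midpoint (10,15) outside
  → clear
Obstacle 4 [(14,24) (19,15) (23,14) (19,24)]:
  edge (14,24)–(19,15): clear
  edge (19,15)–(23,14): clear
  edge (23,14)–(19,24): clear
  edge (19,24)–(14,24): clear
  midpoint (10,15) outside
  → clear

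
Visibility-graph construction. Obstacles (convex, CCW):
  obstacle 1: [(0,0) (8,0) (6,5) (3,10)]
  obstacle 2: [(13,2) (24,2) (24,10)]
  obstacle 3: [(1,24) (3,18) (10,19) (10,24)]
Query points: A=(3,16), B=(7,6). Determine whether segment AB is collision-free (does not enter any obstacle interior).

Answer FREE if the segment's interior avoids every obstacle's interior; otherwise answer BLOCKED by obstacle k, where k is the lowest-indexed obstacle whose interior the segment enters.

Obstacle 1 [(0,0) (8,0) (6,5) (3,10)]:
  edge (0,0)–(8,0): clear
  edge (8,0)–(6,5): clear
  edge (6,5)–(3,10): clear
  edge (3,10)–(0,0): clear
  midpoint (5,11) outside
  → clear
Obstacle 2 [(13,2) (24,2) (24,10)]:
  edge (13,2)–(24,2): clear
  edge (24,2)–(24,10): clear
  edge (24,10)–(13,2): clear
  midpoint (5,11) outside
  → clear
Obstacle 3 [(1,24) (3,18) (10,19) (10,24)]:
  edge (1,24)–(3,18): clear
  edge (3,18)–(10,19): clear
  edge (10,19)–(10,24): clear
  edge (10,24)–(1,24): clear
  midpoint (5,11) outside
  → clear

FREE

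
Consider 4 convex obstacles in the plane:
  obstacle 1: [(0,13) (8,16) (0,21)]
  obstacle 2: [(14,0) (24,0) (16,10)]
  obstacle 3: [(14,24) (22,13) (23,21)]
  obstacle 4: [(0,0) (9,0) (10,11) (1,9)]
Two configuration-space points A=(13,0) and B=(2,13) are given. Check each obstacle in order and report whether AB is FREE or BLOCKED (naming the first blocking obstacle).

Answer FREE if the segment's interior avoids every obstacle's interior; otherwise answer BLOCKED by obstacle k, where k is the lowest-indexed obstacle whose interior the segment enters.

Obstacle 1 [(0,13) (8,16) (0,21)]:
  edge (0,13)–(8,16): clear
  edge (8,16)–(0,21): clear
  edge (0,21)–(0,13): clear
  midpoint (15/2,13/2) outside
  → clear
Obstacle 2 [(14,0) (24,0) (16,10)]:
  edge (14,0)–(24,0): clear
  edge (24,0)–(16,10): clear
  edge (16,10)–(14,0): clear
  midpoint (15/2,13/2) outside
  → clear
Obstacle 3 [(14,24) (22,13) (23,21)]:
  edge (14,24)–(22,13): clear
  edge (22,13)–(23,21): clear
  edge (23,21)–(14,24): clear
  midpoint (15/2,13/2) outside
  → clear
Obstacle 4 [(0,0) (9,0) (10,11) (1,9)]:
  edge (0,0)–(9,0): clear
  edge (9,0)–(10,11): crosses AB
  edge (10,11)–(1,9): crosses AB
  edge (1,9)–(0,0): clear
  → BLOCKED

BLOCKED by obstacle 4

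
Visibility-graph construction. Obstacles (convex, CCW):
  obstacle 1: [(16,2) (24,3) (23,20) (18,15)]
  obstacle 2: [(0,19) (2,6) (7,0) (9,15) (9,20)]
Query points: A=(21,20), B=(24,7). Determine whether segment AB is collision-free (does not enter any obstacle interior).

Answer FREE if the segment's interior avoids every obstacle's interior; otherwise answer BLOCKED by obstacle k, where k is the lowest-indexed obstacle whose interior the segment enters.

BLOCKED by obstacle 1

Obstacle 1 [(16,2) (24,3) (23,20) (18,15)]:
  edge (16,2)–(24,3): clear
  edge (24,3)–(23,20): crosses AB
  edge (23,20)–(18,15): crosses AB
  edge (18,15)–(16,2): clear
  → BLOCKED
Obstacle 2 [(0,19) (2,6) (7,0) (9,15) (9,20)]:
  edge (0,19)–(2,6): clear
  edge (2,6)–(7,0): clear
  edge (7,0)–(9,15): clear
  edge (9,15)–(9,20): clear
  edge (9,20)–(0,19): clear
  midpoint (45/2,27/2) outside
  → clear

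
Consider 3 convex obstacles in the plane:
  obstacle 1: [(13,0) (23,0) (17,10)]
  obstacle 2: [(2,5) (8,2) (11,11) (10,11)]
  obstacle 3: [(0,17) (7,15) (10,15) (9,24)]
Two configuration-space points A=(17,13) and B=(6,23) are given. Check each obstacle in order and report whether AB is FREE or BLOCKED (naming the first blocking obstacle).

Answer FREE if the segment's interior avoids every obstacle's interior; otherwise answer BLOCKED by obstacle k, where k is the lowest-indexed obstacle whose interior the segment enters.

Obstacle 1 [(13,0) (23,0) (17,10)]:
  edge (13,0)–(23,0): clear
  edge (23,0)–(17,10): clear
  edge (17,10)–(13,0): clear
  midpoint (23/2,18) outside
  → clear
Obstacle 2 [(2,5) (8,2) (11,11) (10,11)]:
  edge (2,5)–(8,2): clear
  edge (8,2)–(11,11): clear
  edge (11,11)–(10,11): clear
  edge (10,11)–(2,5): clear
  midpoint (23/2,18) outside
  → clear
Obstacle 3 [(0,17) (7,15) (10,15) (9,24)]:
  edge (0,17)–(7,15): clear
  edge (7,15)–(10,15): clear
  edge (10,15)–(9,24): crosses AB
  edge (9,24)–(0,17): crosses AB
  → BLOCKED

BLOCKED by obstacle 3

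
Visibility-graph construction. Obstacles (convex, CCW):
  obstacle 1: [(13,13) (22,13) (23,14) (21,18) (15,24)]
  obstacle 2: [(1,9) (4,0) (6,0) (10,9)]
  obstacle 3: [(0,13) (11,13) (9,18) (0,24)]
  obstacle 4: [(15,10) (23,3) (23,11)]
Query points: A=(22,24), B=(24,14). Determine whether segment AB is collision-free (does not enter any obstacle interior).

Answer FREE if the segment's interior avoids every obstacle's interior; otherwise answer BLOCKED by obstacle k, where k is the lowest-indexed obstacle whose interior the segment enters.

Obstacle 1 [(13,13) (22,13) (23,14) (21,18) (15,24)]:
  edge (13,13)–(22,13): clear
  edge (22,13)–(23,14): clear
  edge (23,14)–(21,18): clear
  edge (21,18)–(15,24): clear
  edge (15,24)–(13,13): clear
  midpoint (23,19) outside
  → clear
Obstacle 2 [(1,9) (4,0) (6,0) (10,9)]:
  edge (1,9)–(4,0): clear
  edge (4,0)–(6,0): clear
  edge (6,0)–(10,9): clear
  edge (10,9)–(1,9): clear
  midpoint (23,19) outside
  → clear
Obstacle 3 [(0,13) (11,13) (9,18) (0,24)]:
  edge (0,13)–(11,13): clear
  edge (11,13)–(9,18): clear
  edge (9,18)–(0,24): clear
  edge (0,24)–(0,13): clear
  midpoint (23,19) outside
  → clear
Obstacle 4 [(15,10) (23,3) (23,11)]:
  edge (15,10)–(23,3): clear
  edge (23,3)–(23,11): clear
  edge (23,11)–(15,10): clear
  midpoint (23,19) outside
  → clear

FREE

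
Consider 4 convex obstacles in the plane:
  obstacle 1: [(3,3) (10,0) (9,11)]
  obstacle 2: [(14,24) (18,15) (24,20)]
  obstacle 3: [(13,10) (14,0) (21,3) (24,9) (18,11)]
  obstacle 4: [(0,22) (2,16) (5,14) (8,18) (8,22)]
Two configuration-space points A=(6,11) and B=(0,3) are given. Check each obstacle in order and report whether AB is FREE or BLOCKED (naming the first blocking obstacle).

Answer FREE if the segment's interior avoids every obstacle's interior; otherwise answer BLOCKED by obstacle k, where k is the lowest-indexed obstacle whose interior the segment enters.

Obstacle 1 [(3,3) (10,0) (9,11)]:
  edge (3,3)–(10,0): clear
  edge (10,0)–(9,11): clear
  edge (9,11)–(3,3): clear
  midpoint (3,7) outside
  → clear
Obstacle 2 [(14,24) (18,15) (24,20)]:
  edge (14,24)–(18,15): clear
  edge (18,15)–(24,20): clear
  edge (24,20)–(14,24): clear
  midpoint (3,7) outside
  → clear
Obstacle 3 [(13,10) (14,0) (21,3) (24,9) (18,11)]:
  edge (13,10)–(14,0): clear
  edge (14,0)–(21,3): clear
  edge (21,3)–(24,9): clear
  edge (24,9)–(18,11): clear
  edge (18,11)–(13,10): clear
  midpoint (3,7) outside
  → clear
Obstacle 4 [(0,22) (2,16) (5,14) (8,18) (8,22)]:
  edge (0,22)–(2,16): clear
  edge (2,16)–(5,14): clear
  edge (5,14)–(8,18): clear
  edge (8,18)–(8,22): clear
  edge (8,22)–(0,22): clear
  midpoint (3,7) outside
  → clear

FREE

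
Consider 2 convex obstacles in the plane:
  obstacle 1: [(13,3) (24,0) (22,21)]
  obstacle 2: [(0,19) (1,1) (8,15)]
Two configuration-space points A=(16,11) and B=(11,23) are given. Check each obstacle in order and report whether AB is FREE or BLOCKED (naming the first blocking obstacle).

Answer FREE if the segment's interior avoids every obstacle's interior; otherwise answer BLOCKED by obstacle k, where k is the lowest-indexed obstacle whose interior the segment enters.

FREE

Obstacle 1 [(13,3) (24,0) (22,21)]:
  edge (13,3)–(24,0): clear
  edge (24,0)–(22,21): clear
  edge (22,21)–(13,3): clear
  midpoint (27/2,17) outside
  → clear
Obstacle 2 [(0,19) (1,1) (8,15)]:
  edge (0,19)–(1,1): clear
  edge (1,1)–(8,15): clear
  edge (8,15)–(0,19): clear
  midpoint (27/2,17) outside
  → clear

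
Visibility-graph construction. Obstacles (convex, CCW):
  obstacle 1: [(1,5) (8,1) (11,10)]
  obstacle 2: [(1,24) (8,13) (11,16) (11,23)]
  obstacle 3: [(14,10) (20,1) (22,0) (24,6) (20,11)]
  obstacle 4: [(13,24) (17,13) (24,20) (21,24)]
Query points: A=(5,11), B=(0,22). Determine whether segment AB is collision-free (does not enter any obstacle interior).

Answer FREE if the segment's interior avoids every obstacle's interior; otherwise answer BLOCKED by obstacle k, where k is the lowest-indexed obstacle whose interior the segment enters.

Obstacle 1 [(1,5) (8,1) (11,10)]:
  edge (1,5)–(8,1): clear
  edge (8,1)–(11,10): clear
  edge (11,10)–(1,5): clear
  midpoint (5/2,33/2) outside
  → clear
Obstacle 2 [(1,24) (8,13) (11,16) (11,23)]:
  edge (1,24)–(8,13): clear
  edge (8,13)–(11,16): clear
  edge (11,16)–(11,23): clear
  edge (11,23)–(1,24): clear
  midpoint (5/2,33/2) outside
  → clear
Obstacle 3 [(14,10) (20,1) (22,0) (24,6) (20,11)]:
  edge (14,10)–(20,1): clear
  edge (20,1)–(22,0): clear
  edge (22,0)–(24,6): clear
  edge (24,6)–(20,11): clear
  edge (20,11)–(14,10): clear
  midpoint (5/2,33/2) outside
  → clear
Obstacle 4 [(13,24) (17,13) (24,20) (21,24)]:
  edge (13,24)–(17,13): clear
  edge (17,13)–(24,20): clear
  edge (24,20)–(21,24): clear
  edge (21,24)–(13,24): clear
  midpoint (5/2,33/2) outside
  → clear

FREE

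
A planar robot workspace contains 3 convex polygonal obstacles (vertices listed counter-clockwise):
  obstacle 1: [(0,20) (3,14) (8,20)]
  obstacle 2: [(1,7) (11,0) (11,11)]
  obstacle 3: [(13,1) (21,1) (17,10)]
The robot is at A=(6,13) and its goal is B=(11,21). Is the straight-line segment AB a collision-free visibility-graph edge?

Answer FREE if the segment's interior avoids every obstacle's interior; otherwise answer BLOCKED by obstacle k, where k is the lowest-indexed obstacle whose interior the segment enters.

FREE

Obstacle 1 [(0,20) (3,14) (8,20)]:
  edge (0,20)–(3,14): clear
  edge (3,14)–(8,20): clear
  edge (8,20)–(0,20): clear
  midpoint (17/2,17) outside
  → clear
Obstacle 2 [(1,7) (11,0) (11,11)]:
  edge (1,7)–(11,0): clear
  edge (11,0)–(11,11): clear
  edge (11,11)–(1,7): clear
  midpoint (17/2,17) outside
  → clear
Obstacle 3 [(13,1) (21,1) (17,10)]:
  edge (13,1)–(21,1): clear
  edge (21,1)–(17,10): clear
  edge (17,10)–(13,1): clear
  midpoint (17/2,17) outside
  → clear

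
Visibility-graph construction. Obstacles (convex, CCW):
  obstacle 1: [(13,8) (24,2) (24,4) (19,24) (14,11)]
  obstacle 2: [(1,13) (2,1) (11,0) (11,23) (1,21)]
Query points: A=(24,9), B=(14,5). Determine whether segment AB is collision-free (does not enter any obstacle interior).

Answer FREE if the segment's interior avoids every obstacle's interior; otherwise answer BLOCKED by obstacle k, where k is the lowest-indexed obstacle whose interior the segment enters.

Obstacle 1 [(13,8) (24,2) (24,4) (19,24) (14,11)]:
  edge (13,8)–(24,2): crosses AB
  edge (24,2)–(24,4): clear
  edge (24,4)–(19,24): crosses AB
  edge (19,24)–(14,11): clear
  edge (14,11)–(13,8): clear
  → BLOCKED
Obstacle 2 [(1,13) (2,1) (11,0) (11,23) (1,21)]:
  edge (1,13)–(2,1): clear
  edge (2,1)–(11,0): clear
  edge (11,0)–(11,23): clear
  edge (11,23)–(1,21): clear
  edge (1,21)–(1,13): clear
  midpoint (19,7) outside
  → clear

BLOCKED by obstacle 1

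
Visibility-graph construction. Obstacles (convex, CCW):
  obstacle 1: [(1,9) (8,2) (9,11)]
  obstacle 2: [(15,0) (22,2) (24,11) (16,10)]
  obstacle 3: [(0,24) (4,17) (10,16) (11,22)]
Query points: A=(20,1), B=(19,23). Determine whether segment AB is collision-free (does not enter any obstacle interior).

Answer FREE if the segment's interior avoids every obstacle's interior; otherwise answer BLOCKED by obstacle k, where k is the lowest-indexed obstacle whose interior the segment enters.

Obstacle 1 [(1,9) (8,2) (9,11)]:
  edge (1,9)–(8,2): clear
  edge (8,2)–(9,11): clear
  edge (9,11)–(1,9): clear
  midpoint (39/2,12) outside
  → clear
Obstacle 2 [(15,0) (22,2) (24,11) (16,10)]:
  edge (15,0)–(22,2): crosses AB
  edge (22,2)–(24,11): clear
  edge (24,11)–(16,10): crosses AB
  edge (16,10)–(15,0): clear
  → BLOCKED
Obstacle 3 [(0,24) (4,17) (10,16) (11,22)]:
  edge (0,24)–(4,17): clear
  edge (4,17)–(10,16): clear
  edge (10,16)–(11,22): clear
  edge (11,22)–(0,24): clear
  midpoint (39/2,12) outside
  → clear

BLOCKED by obstacle 2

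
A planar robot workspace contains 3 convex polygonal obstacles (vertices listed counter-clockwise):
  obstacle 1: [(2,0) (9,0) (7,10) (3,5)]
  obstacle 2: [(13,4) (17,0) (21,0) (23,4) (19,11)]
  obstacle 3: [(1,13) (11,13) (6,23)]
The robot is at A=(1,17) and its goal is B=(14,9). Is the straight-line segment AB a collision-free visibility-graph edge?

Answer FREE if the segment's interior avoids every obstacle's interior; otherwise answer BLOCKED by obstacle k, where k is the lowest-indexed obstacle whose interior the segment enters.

Obstacle 1 [(2,0) (9,0) (7,10) (3,5)]:
  edge (2,0)–(9,0): clear
  edge (9,0)–(7,10): clear
  edge (7,10)–(3,5): clear
  edge (3,5)–(2,0): clear
  midpoint (15/2,13) outside
  → clear
Obstacle 2 [(13,4) (17,0) (21,0) (23,4) (19,11)]:
  edge (13,4)–(17,0): clear
  edge (17,0)–(21,0): clear
  edge (21,0)–(23,4): clear
  edge (23,4)–(19,11): clear
  edge (19,11)–(13,4): clear
  midpoint (15/2,13) outside
  → clear
Obstacle 3 [(1,13) (11,13) (6,23)]:
  edge (1,13)–(11,13): crosses AB
  edge (11,13)–(6,23): clear
  edge (6,23)–(1,13): crosses AB
  → BLOCKED

BLOCKED by obstacle 3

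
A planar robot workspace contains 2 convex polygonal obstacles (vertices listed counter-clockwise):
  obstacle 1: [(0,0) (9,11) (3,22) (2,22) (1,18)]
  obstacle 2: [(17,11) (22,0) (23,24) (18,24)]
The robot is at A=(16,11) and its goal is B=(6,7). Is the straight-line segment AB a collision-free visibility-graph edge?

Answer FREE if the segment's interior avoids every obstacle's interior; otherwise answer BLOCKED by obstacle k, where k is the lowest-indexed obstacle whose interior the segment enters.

Obstacle 1 [(0,0) (9,11) (3,22) (2,22) (1,18)]:
  edge (0,0)–(9,11): clear
  edge (9,11)–(3,22): clear
  edge (3,22)–(2,22): clear
  edge (2,22)–(1,18): clear
  edge (1,18)–(0,0): clear
  midpoint (11,9) outside
  → clear
Obstacle 2 [(17,11) (22,0) (23,24) (18,24)]:
  edge (17,11)–(22,0): clear
  edge (22,0)–(23,24): clear
  edge (23,24)–(18,24): clear
  edge (18,24)–(17,11): clear
  midpoint (11,9) outside
  → clear

FREE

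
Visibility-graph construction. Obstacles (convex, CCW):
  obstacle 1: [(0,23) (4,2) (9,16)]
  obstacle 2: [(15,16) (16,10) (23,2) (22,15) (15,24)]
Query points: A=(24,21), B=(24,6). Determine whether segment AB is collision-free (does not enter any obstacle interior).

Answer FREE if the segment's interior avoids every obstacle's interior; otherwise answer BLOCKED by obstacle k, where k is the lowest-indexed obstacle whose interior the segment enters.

Obstacle 1 [(0,23) (4,2) (9,16)]:
  edge (0,23)–(4,2): clear
  edge (4,2)–(9,16): clear
  edge (9,16)–(0,23): clear
  midpoint (24,27/2) outside
  → clear
Obstacle 2 [(15,16) (16,10) (23,2) (22,15) (15,24)]:
  edge (15,16)–(16,10): clear
  edge (16,10)–(23,2): clear
  edge (23,2)–(22,15): clear
  edge (22,15)–(15,24): clear
  edge (15,24)–(15,16): clear
  midpoint (24,27/2) outside
  → clear

FREE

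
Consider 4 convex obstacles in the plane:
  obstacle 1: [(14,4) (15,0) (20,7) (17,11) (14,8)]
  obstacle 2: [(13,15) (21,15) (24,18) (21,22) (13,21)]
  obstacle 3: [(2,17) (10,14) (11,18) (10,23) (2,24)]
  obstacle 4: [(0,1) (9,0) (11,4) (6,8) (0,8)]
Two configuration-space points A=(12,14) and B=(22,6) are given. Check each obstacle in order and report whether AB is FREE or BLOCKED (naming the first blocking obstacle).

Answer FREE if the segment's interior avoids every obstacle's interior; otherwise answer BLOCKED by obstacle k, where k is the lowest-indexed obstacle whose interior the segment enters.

BLOCKED by obstacle 1

Obstacle 1 [(14,4) (15,0) (20,7) (17,11) (14,8)]:
  edge (14,4)–(15,0): clear
  edge (15,0)–(20,7): clear
  edge (20,7)–(17,11): crosses AB
  edge (17,11)–(14,8): crosses AB
  edge (14,8)–(14,4): clear
  → BLOCKED
Obstacle 2 [(13,15) (21,15) (24,18) (21,22) (13,21)]:
  edge (13,15)–(21,15): clear
  edge (21,15)–(24,18): clear
  edge (24,18)–(21,22): clear
  edge (21,22)–(13,21): clear
  edge (13,21)–(13,15): clear
  midpoint (17,10) outside
  → clear
Obstacle 3 [(2,17) (10,14) (11,18) (10,23) (2,24)]:
  edge (2,17)–(10,14): clear
  edge (10,14)–(11,18): clear
  edge (11,18)–(10,23): clear
  edge (10,23)–(2,24): clear
  edge (2,24)–(2,17): clear
  midpoint (17,10) outside
  → clear
Obstacle 4 [(0,1) (9,0) (11,4) (6,8) (0,8)]:
  edge (0,1)–(9,0): clear
  edge (9,0)–(11,4): clear
  edge (11,4)–(6,8): clear
  edge (6,8)–(0,8): clear
  edge (0,8)–(0,1): clear
  midpoint (17,10) outside
  → clear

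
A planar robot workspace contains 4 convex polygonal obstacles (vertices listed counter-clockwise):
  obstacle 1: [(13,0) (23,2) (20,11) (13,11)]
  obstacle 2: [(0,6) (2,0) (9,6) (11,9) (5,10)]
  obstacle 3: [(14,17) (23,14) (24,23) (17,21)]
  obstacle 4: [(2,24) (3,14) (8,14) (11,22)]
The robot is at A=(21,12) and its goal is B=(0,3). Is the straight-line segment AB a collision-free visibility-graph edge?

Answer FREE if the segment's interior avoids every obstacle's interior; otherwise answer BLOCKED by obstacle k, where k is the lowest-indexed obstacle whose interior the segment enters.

BLOCKED by obstacle 1

Obstacle 1 [(13,0) (23,2) (20,11) (13,11)]:
  edge (13,0)–(23,2): clear
  edge (23,2)–(20,11): clear
  edge (20,11)–(13,11): crosses AB
  edge (13,11)–(13,0): crosses AB
  → BLOCKED
Obstacle 2 [(0,6) (2,0) (9,6) (11,9) (5,10)]:
  edge (0,6)–(2,0): crosses AB
  edge (2,0)–(9,6): clear
  edge (9,6)–(11,9): crosses AB
  edge (11,9)–(5,10): clear
  edge (5,10)–(0,6): clear
  → BLOCKED
Obstacle 3 [(14,17) (23,14) (24,23) (17,21)]:
  edge (14,17)–(23,14): clear
  edge (23,14)–(24,23): clear
  edge (24,23)–(17,21): clear
  edge (17,21)–(14,17): clear
  midpoint (21/2,15/2) outside
  → clear
Obstacle 4 [(2,24) (3,14) (8,14) (11,22)]:
  edge (2,24)–(3,14): clear
  edge (3,14)–(8,14): clear
  edge (8,14)–(11,22): clear
  edge (11,22)–(2,24): clear
  midpoint (21/2,15/2) outside
  → clear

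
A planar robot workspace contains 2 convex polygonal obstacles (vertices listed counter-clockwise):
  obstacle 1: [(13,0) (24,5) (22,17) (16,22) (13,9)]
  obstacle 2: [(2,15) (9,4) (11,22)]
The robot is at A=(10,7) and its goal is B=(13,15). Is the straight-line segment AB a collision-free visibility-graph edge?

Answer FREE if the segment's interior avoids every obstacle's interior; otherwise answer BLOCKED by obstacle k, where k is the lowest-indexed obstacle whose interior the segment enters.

Obstacle 1 [(13,0) (24,5) (22,17) (16,22) (13,9)]:
  edge (13,0)–(24,5): clear
  edge (24,5)–(22,17): clear
  edge (22,17)–(16,22): clear
  edge (16,22)–(13,9): clear
  edge (13,9)–(13,0): clear
  midpoint (23/2,11) outside
  → clear
Obstacle 2 [(2,15) (9,4) (11,22)]:
  edge (2,15)–(9,4): clear
  edge (9,4)–(11,22): clear
  edge (11,22)–(2,15): clear
  midpoint (23/2,11) outside
  → clear

FREE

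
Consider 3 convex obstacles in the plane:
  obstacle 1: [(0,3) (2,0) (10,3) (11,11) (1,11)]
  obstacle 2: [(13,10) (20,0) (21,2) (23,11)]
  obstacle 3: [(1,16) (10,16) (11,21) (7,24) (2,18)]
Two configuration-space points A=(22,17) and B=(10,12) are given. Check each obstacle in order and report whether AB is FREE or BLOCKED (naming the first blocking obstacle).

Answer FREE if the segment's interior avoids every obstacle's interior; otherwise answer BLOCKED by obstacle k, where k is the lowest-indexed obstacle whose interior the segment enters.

FREE

Obstacle 1 [(0,3) (2,0) (10,3) (11,11) (1,11)]:
  edge (0,3)–(2,0): clear
  edge (2,0)–(10,3): clear
  edge (10,3)–(11,11): clear
  edge (11,11)–(1,11): clear
  edge (1,11)–(0,3): clear
  midpoint (16,29/2) outside
  → clear
Obstacle 2 [(13,10) (20,0) (21,2) (23,11)]:
  edge (13,10)–(20,0): clear
  edge (20,0)–(21,2): clear
  edge (21,2)–(23,11): clear
  edge (23,11)–(13,10): clear
  midpoint (16,29/2) outside
  → clear
Obstacle 3 [(1,16) (10,16) (11,21) (7,24) (2,18)]:
  edge (1,16)–(10,16): clear
  edge (10,16)–(11,21): clear
  edge (11,21)–(7,24): clear
  edge (7,24)–(2,18): clear
  edge (2,18)–(1,16): clear
  midpoint (16,29/2) outside
  → clear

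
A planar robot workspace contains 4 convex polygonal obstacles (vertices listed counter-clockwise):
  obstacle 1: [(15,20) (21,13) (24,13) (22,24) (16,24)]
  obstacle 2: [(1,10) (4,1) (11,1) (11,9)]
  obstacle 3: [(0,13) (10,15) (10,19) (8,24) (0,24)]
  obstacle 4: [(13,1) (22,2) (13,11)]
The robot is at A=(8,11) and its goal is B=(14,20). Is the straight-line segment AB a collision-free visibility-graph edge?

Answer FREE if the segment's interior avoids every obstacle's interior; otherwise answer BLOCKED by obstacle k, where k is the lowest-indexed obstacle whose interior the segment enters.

Obstacle 1 [(15,20) (21,13) (24,13) (22,24) (16,24)]:
  edge (15,20)–(21,13): clear
  edge (21,13)–(24,13): clear
  edge (24,13)–(22,24): clear
  edge (22,24)–(16,24): clear
  edge (16,24)–(15,20): clear
  midpoint (11,31/2) outside
  → clear
Obstacle 2 [(1,10) (4,1) (11,1) (11,9)]:
  edge (1,10)–(4,1): clear
  edge (4,1)–(11,1): clear
  edge (11,1)–(11,9): clear
  edge (11,9)–(1,10): clear
  midpoint (11,31/2) outside
  → clear
Obstacle 3 [(0,13) (10,15) (10,19) (8,24) (0,24)]:
  edge (0,13)–(10,15): clear
  edge (10,15)–(10,19): clear
  edge (10,19)–(8,24): clear
  edge (8,24)–(0,24): clear
  edge (0,24)–(0,13): clear
  midpoint (11,31/2) outside
  → clear
Obstacle 4 [(13,1) (22,2) (13,11)]:
  edge (13,1)–(22,2): clear
  edge (22,2)–(13,11): clear
  edge (13,11)–(13,1): clear
  midpoint (11,31/2) outside
  → clear

FREE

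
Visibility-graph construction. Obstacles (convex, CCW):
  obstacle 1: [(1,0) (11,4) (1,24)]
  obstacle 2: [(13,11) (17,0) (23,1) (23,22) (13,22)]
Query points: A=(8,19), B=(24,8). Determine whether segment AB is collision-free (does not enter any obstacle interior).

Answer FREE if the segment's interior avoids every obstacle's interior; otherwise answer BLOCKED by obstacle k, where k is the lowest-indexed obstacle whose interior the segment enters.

Obstacle 1 [(1,0) (11,4) (1,24)]:
  edge (1,0)–(11,4): clear
  edge (11,4)–(1,24): clear
  edge (1,24)–(1,0): clear
  midpoint (16,27/2) outside
  → clear
Obstacle 2 [(13,11) (17,0) (23,1) (23,22) (13,22)]:
  edge (13,11)–(17,0): clear
  edge (17,0)–(23,1): clear
  edge (23,1)–(23,22): crosses AB
  edge (23,22)–(13,22): clear
  edge (13,22)–(13,11): crosses AB
  → BLOCKED

BLOCKED by obstacle 2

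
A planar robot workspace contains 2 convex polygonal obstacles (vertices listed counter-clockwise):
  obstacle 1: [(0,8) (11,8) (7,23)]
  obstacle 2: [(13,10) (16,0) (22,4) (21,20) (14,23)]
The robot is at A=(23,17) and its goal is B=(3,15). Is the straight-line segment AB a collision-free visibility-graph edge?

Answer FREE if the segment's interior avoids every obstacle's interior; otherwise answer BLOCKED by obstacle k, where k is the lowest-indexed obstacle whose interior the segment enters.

Obstacle 1 [(0,8) (11,8) (7,23)]:
  edge (0,8)–(11,8): clear
  edge (11,8)–(7,23): crosses AB
  edge (7,23)–(0,8): crosses AB
  → BLOCKED
Obstacle 2 [(13,10) (16,0) (22,4) (21,20) (14,23)]:
  edge (13,10)–(16,0): clear
  edge (16,0)–(22,4): clear
  edge (22,4)–(21,20): crosses AB
  edge (21,20)–(14,23): clear
  edge (14,23)–(13,10): crosses AB
  → BLOCKED

BLOCKED by obstacle 1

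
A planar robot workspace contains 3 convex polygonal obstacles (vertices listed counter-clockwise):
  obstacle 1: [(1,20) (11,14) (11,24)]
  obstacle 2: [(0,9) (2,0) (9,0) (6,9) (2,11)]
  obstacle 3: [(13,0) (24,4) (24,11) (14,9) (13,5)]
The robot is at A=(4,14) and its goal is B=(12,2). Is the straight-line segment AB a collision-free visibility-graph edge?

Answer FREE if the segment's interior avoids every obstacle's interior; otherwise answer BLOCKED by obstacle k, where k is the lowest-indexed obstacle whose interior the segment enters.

Obstacle 1 [(1,20) (11,14) (11,24)]:
  edge (1,20)–(11,14): clear
  edge (11,14)–(11,24): clear
  edge (11,24)–(1,20): clear
  midpoint (8,8) outside
  → clear
Obstacle 2 [(0,9) (2,0) (9,0) (6,9) (2,11)]:
  edge (0,9)–(2,0): clear
  edge (2,0)–(9,0): clear
  edge (9,0)–(6,9): clear
  edge (6,9)–(2,11): clear
  edge (2,11)–(0,9): clear
  midpoint (8,8) outside
  → clear
Obstacle 3 [(13,0) (24,4) (24,11) (14,9) (13,5)]:
  edge (13,0)–(24,4): clear
  edge (24,4)–(24,11): clear
  edge (24,11)–(14,9): clear
  edge (14,9)–(13,5): clear
  edge (13,5)–(13,0): clear
  midpoint (8,8) outside
  → clear

FREE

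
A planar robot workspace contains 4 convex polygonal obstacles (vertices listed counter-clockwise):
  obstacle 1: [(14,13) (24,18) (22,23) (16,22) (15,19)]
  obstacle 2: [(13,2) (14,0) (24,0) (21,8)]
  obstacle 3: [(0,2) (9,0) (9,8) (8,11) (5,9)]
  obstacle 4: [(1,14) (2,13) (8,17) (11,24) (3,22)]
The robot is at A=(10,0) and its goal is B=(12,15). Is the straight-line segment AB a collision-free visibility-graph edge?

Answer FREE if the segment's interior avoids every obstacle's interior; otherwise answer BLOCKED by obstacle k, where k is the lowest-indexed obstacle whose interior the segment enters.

Obstacle 1 [(14,13) (24,18) (22,23) (16,22) (15,19)]:
  edge (14,13)–(24,18): clear
  edge (24,18)–(22,23): clear
  edge (22,23)–(16,22): clear
  edge (16,22)–(15,19): clear
  edge (15,19)–(14,13): clear
  midpoint (11,15/2) outside
  → clear
Obstacle 2 [(13,2) (14,0) (24,0) (21,8)]:
  edge (13,2)–(14,0): clear
  edge (14,0)–(24,0): clear
  edge (24,0)–(21,8): clear
  edge (21,8)–(13,2): clear
  midpoint (11,15/2) outside
  → clear
Obstacle 3 [(0,2) (9,0) (9,8) (8,11) (5,9)]:
  edge (0,2)–(9,0): clear
  edge (9,0)–(9,8): clear
  edge (9,8)–(8,11): clear
  edge (8,11)–(5,9): clear
  edge (5,9)–(0,2): clear
  midpoint (11,15/2) outside
  → clear
Obstacle 4 [(1,14) (2,13) (8,17) (11,24) (3,22)]:
  edge (1,14)–(2,13): clear
  edge (2,13)–(8,17): clear
  edge (8,17)–(11,24): clear
  edge (11,24)–(3,22): clear
  edge (3,22)–(1,14): clear
  midpoint (11,15/2) outside
  → clear

FREE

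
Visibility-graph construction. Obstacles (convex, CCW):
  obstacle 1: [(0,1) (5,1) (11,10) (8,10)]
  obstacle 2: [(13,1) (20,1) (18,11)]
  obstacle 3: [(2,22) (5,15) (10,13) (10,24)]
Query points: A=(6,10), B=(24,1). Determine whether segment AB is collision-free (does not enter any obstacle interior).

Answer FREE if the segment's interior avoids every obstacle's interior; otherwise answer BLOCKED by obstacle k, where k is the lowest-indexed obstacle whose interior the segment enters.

Obstacle 1 [(0,1) (5,1) (11,10) (8,10)]:
  edge (0,1)–(5,1): clear
  edge (5,1)–(11,10): crosses AB
  edge (11,10)–(8,10): clear
  edge (8,10)–(0,1): crosses AB
  → BLOCKED
Obstacle 2 [(13,1) (20,1) (18,11)]:
  edge (13,1)–(20,1): clear
  edge (20,1)–(18,11): crosses AB
  edge (18,11)–(13,1): crosses AB
  → BLOCKED
Obstacle 3 [(2,22) (5,15) (10,13) (10,24)]:
  edge (2,22)–(5,15): clear
  edge (5,15)–(10,13): clear
  edge (10,13)–(10,24): clear
  edge (10,24)–(2,22): clear
  midpoint (15,11/2) outside
  → clear

BLOCKED by obstacle 1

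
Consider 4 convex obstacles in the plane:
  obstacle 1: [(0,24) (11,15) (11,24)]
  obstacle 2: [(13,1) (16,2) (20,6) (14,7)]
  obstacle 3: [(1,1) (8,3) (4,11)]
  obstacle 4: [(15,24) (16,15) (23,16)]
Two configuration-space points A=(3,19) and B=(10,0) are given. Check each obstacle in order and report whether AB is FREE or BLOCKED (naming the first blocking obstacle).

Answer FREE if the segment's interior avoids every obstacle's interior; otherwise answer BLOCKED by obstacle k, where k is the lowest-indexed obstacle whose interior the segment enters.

FREE

Obstacle 1 [(0,24) (11,15) (11,24)]:
  edge (0,24)–(11,15): clear
  edge (11,15)–(11,24): clear
  edge (11,24)–(0,24): clear
  midpoint (13/2,19/2) outside
  → clear
Obstacle 2 [(13,1) (16,2) (20,6) (14,7)]:
  edge (13,1)–(16,2): clear
  edge (16,2)–(20,6): clear
  edge (20,6)–(14,7): clear
  edge (14,7)–(13,1): clear
  midpoint (13/2,19/2) outside
  → clear
Obstacle 3 [(1,1) (8,3) (4,11)]:
  edge (1,1)–(8,3): clear
  edge (8,3)–(4,11): clear
  edge (4,11)–(1,1): clear
  midpoint (13/2,19/2) outside
  → clear
Obstacle 4 [(15,24) (16,15) (23,16)]:
  edge (15,24)–(16,15): clear
  edge (16,15)–(23,16): clear
  edge (23,16)–(15,24): clear
  midpoint (13/2,19/2) outside
  → clear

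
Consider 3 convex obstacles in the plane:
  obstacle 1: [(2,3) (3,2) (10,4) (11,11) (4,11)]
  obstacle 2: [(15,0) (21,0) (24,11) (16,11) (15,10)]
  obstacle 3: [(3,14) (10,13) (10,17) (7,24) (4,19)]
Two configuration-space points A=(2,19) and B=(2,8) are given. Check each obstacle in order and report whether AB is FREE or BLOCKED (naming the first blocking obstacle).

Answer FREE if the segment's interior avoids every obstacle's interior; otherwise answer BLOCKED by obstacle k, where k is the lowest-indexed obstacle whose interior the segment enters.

FREE

Obstacle 1 [(2,3) (3,2) (10,4) (11,11) (4,11)]:
  edge (2,3)–(3,2): clear
  edge (3,2)–(10,4): clear
  edge (10,4)–(11,11): clear
  edge (11,11)–(4,11): clear
  edge (4,11)–(2,3): clear
  midpoint (2,27/2) outside
  → clear
Obstacle 2 [(15,0) (21,0) (24,11) (16,11) (15,10)]:
  edge (15,0)–(21,0): clear
  edge (21,0)–(24,11): clear
  edge (24,11)–(16,11): clear
  edge (16,11)–(15,10): clear
  edge (15,10)–(15,0): clear
  midpoint (2,27/2) outside
  → clear
Obstacle 3 [(3,14) (10,13) (10,17) (7,24) (4,19)]:
  edge (3,14)–(10,13): clear
  edge (10,13)–(10,17): clear
  edge (10,17)–(7,24): clear
  edge (7,24)–(4,19): clear
  edge (4,19)–(3,14): clear
  midpoint (2,27/2) outside
  → clear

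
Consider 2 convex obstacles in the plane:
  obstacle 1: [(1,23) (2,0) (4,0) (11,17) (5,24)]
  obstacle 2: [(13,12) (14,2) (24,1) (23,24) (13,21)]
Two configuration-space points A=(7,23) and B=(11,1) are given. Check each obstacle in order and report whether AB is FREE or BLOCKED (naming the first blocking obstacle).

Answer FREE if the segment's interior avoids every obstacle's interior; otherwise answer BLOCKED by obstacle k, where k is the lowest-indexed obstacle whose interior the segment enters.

BLOCKED by obstacle 1

Obstacle 1 [(1,23) (2,0) (4,0) (11,17) (5,24)]:
  edge (1,23)–(2,0): clear
  edge (2,0)–(4,0): clear
  edge (4,0)–(11,17): crosses AB
  edge (11,17)–(5,24): crosses AB
  edge (5,24)–(1,23): clear
  → BLOCKED
Obstacle 2 [(13,12) (14,2) (24,1) (23,24) (13,21)]:
  edge (13,12)–(14,2): clear
  edge (14,2)–(24,1): clear
  edge (24,1)–(23,24): clear
  edge (23,24)–(13,21): clear
  edge (13,21)–(13,12): clear
  midpoint (9,12) outside
  → clear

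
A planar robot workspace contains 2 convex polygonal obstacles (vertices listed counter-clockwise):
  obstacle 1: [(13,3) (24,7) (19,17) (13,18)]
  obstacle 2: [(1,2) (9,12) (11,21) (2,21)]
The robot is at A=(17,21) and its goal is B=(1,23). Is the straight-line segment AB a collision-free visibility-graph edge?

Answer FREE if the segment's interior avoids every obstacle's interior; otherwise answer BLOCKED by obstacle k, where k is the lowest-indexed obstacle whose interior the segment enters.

Obstacle 1 [(13,3) (24,7) (19,17) (13,18)]:
  edge (13,3)–(24,7): clear
  edge (24,7)–(19,17): clear
  edge (19,17)–(13,18): clear
  edge (13,18)–(13,3): clear
  midpoint (9,22) outside
  → clear
Obstacle 2 [(1,2) (9,12) (11,21) (2,21)]:
  edge (1,2)–(9,12): clear
  edge (9,12)–(11,21): clear
  edge (11,21)–(2,21): clear
  edge (2,21)–(1,2): clear
  midpoint (9,22) outside
  → clear

FREE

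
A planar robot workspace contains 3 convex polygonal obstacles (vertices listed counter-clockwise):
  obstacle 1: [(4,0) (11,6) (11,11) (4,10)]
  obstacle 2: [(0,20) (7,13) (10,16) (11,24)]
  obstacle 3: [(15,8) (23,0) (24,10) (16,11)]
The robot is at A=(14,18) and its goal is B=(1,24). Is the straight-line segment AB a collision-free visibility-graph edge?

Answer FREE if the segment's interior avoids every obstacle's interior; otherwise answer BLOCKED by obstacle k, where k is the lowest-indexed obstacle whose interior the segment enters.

BLOCKED by obstacle 2

Obstacle 1 [(4,0) (11,6) (11,11) (4,10)]:
  edge (4,0)–(11,6): clear
  edge (11,6)–(11,11): clear
  edge (11,11)–(4,10): clear
  edge (4,10)–(4,0): clear
  midpoint (15/2,21) outside
  → clear
Obstacle 2 [(0,20) (7,13) (10,16) (11,24)]:
  edge (0,20)–(7,13): clear
  edge (7,13)–(10,16): clear
  edge (10,16)–(11,24): crosses AB
  edge (11,24)–(0,20): crosses AB
  → BLOCKED
Obstacle 3 [(15,8) (23,0) (24,10) (16,11)]:
  edge (15,8)–(23,0): clear
  edge (23,0)–(24,10): clear
  edge (24,10)–(16,11): clear
  edge (16,11)–(15,8): clear
  midpoint (15/2,21) outside
  → clear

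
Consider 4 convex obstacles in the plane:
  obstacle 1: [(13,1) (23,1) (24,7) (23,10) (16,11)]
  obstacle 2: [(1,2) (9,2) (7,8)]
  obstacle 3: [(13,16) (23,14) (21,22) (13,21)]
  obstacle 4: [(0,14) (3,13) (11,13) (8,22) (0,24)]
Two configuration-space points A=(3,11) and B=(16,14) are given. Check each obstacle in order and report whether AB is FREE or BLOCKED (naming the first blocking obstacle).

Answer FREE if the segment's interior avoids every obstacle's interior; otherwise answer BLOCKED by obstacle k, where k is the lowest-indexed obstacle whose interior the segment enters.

Obstacle 1 [(13,1) (23,1) (24,7) (23,10) (16,11)]:
  edge (13,1)–(23,1): clear
  edge (23,1)–(24,7): clear
  edge (24,7)–(23,10): clear
  edge (23,10)–(16,11): clear
  edge (16,11)–(13,1): clear
  midpoint (19/2,25/2) outside
  → clear
Obstacle 2 [(1,2) (9,2) (7,8)]:
  edge (1,2)–(9,2): clear
  edge (9,2)–(7,8): clear
  edge (7,8)–(1,2): clear
  midpoint (19/2,25/2) outside
  → clear
Obstacle 3 [(13,16) (23,14) (21,22) (13,21)]:
  edge (13,16)–(23,14): clear
  edge (23,14)–(21,22): clear
  edge (21,22)–(13,21): clear
  edge (13,21)–(13,16): clear
  midpoint (19/2,25/2) outside
  → clear
Obstacle 4 [(0,14) (3,13) (11,13) (8,22) (0,24)]:
  edge (0,14)–(3,13): clear
  edge (3,13)–(11,13): clear
  edge (11,13)–(8,22): clear
  edge (8,22)–(0,24): clear
  edge (0,24)–(0,14): clear
  midpoint (19/2,25/2) outside
  → clear

FREE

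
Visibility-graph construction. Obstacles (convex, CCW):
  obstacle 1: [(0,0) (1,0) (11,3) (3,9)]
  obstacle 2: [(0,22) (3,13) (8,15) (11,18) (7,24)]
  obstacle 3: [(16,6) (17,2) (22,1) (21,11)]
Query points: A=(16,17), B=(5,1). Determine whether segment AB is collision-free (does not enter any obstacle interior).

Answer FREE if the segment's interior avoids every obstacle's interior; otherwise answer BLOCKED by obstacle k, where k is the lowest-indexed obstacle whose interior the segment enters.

BLOCKED by obstacle 1

Obstacle 1 [(0,0) (1,0) (11,3) (3,9)]:
  edge (0,0)–(1,0): clear
  edge (1,0)–(11,3): crosses AB
  edge (11,3)–(3,9): crosses AB
  edge (3,9)–(0,0): clear
  → BLOCKED
Obstacle 2 [(0,22) (3,13) (8,15) (11,18) (7,24)]:
  edge (0,22)–(3,13): clear
  edge (3,13)–(8,15): clear
  edge (8,15)–(11,18): clear
  edge (11,18)–(7,24): clear
  edge (7,24)–(0,22): clear
  midpoint (21/2,9) outside
  → clear
Obstacle 3 [(16,6) (17,2) (22,1) (21,11)]:
  edge (16,6)–(17,2): clear
  edge (17,2)–(22,1): clear
  edge (22,1)–(21,11): clear
  edge (21,11)–(16,6): clear
  midpoint (21/2,9) outside
  → clear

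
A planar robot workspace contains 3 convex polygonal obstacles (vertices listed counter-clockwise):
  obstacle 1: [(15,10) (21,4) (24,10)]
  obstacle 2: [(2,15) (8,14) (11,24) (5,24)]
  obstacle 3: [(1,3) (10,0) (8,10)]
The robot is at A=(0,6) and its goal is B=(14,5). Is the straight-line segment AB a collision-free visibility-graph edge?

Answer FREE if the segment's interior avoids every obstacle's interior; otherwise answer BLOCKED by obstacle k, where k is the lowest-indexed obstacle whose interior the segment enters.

Obstacle 1 [(15,10) (21,4) (24,10)]:
  edge (15,10)–(21,4): clear
  edge (21,4)–(24,10): clear
  edge (24,10)–(15,10): clear
  midpoint (7,11/2) outside
  → clear
Obstacle 2 [(2,15) (8,14) (11,24) (5,24)]:
  edge (2,15)–(8,14): clear
  edge (8,14)–(11,24): clear
  edge (11,24)–(5,24): clear
  edge (5,24)–(2,15): clear
  midpoint (7,11/2) outside
  → clear
Obstacle 3 [(1,3) (10,0) (8,10)]:
  edge (1,3)–(10,0): clear
  edge (10,0)–(8,10): crosses AB
  edge (8,10)–(1,3): crosses AB
  → BLOCKED

BLOCKED by obstacle 3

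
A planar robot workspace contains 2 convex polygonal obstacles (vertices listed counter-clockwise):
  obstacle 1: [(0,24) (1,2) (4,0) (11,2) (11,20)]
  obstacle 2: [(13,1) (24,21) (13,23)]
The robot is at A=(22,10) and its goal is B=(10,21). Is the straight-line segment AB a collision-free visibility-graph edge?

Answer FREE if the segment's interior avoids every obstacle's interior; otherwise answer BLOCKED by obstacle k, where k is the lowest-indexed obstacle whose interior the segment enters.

Obstacle 1 [(0,24) (1,2) (4,0) (11,2) (11,20)]:
  edge (0,24)–(1,2): clear
  edge (1,2)–(4,0): clear
  edge (4,0)–(11,2): clear
  edge (11,2)–(11,20): clear
  edge (11,20)–(0,24): clear
  midpoint (16,31/2) outside
  → clear
Obstacle 2 [(13,1) (24,21) (13,23)]:
  edge (13,1)–(24,21): crosses AB
  edge (24,21)–(13,23): clear
  edge (13,23)–(13,1): crosses AB
  → BLOCKED

BLOCKED by obstacle 2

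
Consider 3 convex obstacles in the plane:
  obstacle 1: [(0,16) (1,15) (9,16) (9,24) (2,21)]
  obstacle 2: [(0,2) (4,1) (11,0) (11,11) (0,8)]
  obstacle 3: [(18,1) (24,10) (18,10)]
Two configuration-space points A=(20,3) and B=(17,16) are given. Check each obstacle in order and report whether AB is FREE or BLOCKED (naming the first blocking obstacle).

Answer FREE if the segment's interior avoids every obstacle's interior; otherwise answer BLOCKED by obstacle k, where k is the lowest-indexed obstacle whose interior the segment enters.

Obstacle 1 [(0,16) (1,15) (9,16) (9,24) (2,21)]:
  edge (0,16)–(1,15): clear
  edge (1,15)–(9,16): clear
  edge (9,16)–(9,24): clear
  edge (9,24)–(2,21): clear
  edge (2,21)–(0,16): clear
  midpoint (37/2,19/2) outside
  → clear
Obstacle 2 [(0,2) (4,1) (11,0) (11,11) (0,8)]:
  edge (0,2)–(4,1): clear
  edge (4,1)–(11,0): clear
  edge (11,0)–(11,11): clear
  edge (11,11)–(0,8): clear
  edge (0,8)–(0,2): clear
  midpoint (37/2,19/2) outside
  → clear
Obstacle 3 [(18,1) (24,10) (18,10)]:
  edge (18,1)–(24,10): crosses AB
  edge (24,10)–(18,10): crosses AB
  edge (18,10)–(18,1): clear
  → BLOCKED

BLOCKED by obstacle 3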